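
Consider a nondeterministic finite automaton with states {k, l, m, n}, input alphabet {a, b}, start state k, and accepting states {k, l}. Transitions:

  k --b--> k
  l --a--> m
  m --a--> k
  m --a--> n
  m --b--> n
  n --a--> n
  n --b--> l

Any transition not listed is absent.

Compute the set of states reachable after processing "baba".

∅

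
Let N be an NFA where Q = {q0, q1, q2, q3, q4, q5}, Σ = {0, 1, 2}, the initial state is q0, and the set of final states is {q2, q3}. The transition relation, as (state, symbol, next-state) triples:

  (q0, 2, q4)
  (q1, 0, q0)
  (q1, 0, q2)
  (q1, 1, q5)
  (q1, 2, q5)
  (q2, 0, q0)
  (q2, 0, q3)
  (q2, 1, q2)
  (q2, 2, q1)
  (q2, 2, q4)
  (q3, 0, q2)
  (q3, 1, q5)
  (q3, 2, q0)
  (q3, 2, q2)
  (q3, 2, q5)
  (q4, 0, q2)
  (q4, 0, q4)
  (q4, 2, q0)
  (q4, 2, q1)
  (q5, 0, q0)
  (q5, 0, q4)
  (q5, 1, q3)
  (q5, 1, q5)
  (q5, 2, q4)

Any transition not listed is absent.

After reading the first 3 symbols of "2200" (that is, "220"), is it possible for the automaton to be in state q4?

Start in {q0}.
Read '2': {q0} → {q4}.
Read '2': {q4} → {q0, q1}.
Read '0': {q0, q1} → {q0, q2}.
State q4 is not in {q0, q2}.

No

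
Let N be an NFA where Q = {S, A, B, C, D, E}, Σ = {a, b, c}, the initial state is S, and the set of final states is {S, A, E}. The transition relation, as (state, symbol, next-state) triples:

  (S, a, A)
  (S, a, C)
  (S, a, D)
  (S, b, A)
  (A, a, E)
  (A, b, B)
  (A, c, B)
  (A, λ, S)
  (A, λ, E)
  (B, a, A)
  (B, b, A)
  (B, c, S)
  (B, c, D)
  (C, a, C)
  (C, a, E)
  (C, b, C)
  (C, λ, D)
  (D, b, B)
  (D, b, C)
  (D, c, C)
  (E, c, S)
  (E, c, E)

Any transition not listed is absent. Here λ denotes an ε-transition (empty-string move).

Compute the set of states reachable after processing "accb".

{S, A, B, C, D, E}

Start in {S}.
Read 'a': S→{A, C, D}; union {A, C, D}; ε-closure = {S, A, C, D, E}.
Read 'c': S→∅, A→{B}, C→∅, D→{C}, E→{S, E}; union {S, B, C, E}; ε-closure = {S, B, C, D, E}.
Read 'c': S→∅, B→{S, D}, C→∅, D→{C}, E→{S, E}; now {S, C, D, E}.
Read 'b': S→{A}, C→{C}, D→{B, C}, E→∅; union {A, B, C}; ε-closure = {S, A, B, C, D, E}.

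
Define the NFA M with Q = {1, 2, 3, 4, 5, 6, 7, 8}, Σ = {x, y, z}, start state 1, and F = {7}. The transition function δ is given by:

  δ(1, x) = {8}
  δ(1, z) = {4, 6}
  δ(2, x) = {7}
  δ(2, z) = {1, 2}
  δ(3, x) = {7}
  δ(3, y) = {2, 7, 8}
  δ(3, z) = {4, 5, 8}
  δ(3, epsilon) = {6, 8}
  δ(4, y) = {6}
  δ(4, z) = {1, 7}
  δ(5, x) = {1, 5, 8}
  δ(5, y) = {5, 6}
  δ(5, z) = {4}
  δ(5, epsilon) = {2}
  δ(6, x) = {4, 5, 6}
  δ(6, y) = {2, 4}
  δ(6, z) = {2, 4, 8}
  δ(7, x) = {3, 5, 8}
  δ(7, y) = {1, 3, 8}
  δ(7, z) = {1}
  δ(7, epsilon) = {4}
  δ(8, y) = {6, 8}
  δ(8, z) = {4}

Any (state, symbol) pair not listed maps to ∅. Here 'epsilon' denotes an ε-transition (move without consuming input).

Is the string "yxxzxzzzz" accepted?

No

Start in {1}.
Read 'y': 1→∅; now ∅.
The set is empty and remains empty for the remaining 8 symbols.
The final set ∅ contains no accepting state.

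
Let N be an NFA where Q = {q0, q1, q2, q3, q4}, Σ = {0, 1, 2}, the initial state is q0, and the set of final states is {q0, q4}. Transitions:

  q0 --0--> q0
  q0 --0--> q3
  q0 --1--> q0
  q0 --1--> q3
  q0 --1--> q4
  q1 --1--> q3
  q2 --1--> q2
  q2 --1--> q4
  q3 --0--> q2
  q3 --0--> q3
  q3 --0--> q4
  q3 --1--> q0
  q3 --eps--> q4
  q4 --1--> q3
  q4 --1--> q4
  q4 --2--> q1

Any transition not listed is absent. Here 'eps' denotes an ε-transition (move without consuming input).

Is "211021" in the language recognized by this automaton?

No

Start in {q0}.
Read '2': q0→∅; now ∅.
The set is empty and remains empty for the remaining 5 symbols.
The final set ∅ contains no accepting state.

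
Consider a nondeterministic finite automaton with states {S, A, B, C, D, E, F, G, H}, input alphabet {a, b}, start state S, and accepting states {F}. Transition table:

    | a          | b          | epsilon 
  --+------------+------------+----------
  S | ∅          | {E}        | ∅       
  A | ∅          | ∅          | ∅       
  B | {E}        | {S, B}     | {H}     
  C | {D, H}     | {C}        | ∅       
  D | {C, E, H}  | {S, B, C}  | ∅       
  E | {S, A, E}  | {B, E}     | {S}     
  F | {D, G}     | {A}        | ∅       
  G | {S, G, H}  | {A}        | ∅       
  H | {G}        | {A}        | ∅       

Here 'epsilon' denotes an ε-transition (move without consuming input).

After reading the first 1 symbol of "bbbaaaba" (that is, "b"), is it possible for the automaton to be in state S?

Start in {S}.
Read 'b': {S} → {S, E}.
State S is in {S, E}.

Yes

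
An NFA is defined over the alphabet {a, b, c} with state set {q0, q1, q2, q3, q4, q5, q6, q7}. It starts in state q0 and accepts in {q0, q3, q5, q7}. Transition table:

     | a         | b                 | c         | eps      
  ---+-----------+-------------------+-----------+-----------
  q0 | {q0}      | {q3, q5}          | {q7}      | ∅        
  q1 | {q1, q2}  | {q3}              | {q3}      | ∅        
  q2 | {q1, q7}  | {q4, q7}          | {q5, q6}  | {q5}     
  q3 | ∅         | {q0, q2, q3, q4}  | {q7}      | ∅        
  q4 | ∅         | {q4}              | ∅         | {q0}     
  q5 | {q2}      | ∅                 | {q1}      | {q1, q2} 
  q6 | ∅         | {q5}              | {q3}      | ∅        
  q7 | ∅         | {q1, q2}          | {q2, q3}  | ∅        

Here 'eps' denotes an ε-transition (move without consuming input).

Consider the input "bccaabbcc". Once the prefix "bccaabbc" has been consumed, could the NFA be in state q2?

Start in {q0}.
Read 'b': {q0} → {q1, q2, q3, q5}.
Read 'c': {q1, q2, q3, q5} → {q1, q2, q3, q5, q6, q7}.
Read 'c': {q1, q2, q3, q5, q6, q7} → {q1, q2, q3, q5, q6, q7}.
Read 'a': {q1, q2, q3, q5, q6, q7} → {q1, q2, q5, q7}.
Read 'a': {q1, q2, q5, q7} → {q1, q2, q5, q7}.
Read 'b': {q1, q2, q5, q7} → {q0, q1, q2, q3, q4, q5, q7}.
Read 'b': {q0, q1, q2, q3, q4, q5, q7} → {q0, q1, q2, q3, q4, q5, q7}.
Read 'c': {q0, q1, q2, q3, q4, q5, q7} → {q1, q2, q3, q5, q6, q7}.
State q2 is in {q1, q2, q3, q5, q6, q7}.

Yes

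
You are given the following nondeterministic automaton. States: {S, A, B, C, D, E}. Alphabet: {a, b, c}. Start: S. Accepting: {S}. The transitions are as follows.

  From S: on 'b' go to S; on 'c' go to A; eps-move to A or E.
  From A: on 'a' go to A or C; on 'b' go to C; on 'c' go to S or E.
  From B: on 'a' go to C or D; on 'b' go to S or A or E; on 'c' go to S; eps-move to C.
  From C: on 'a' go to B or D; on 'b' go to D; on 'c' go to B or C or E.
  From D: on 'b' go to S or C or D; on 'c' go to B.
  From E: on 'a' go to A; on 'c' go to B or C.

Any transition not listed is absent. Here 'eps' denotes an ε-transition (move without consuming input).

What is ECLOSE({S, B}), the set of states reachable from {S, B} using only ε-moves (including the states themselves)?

{S, A, B, C, E}

Begin with {S, B}.
ε-move S → A; add A.
ε-move S → E; add E.
ε-move B → C; add C.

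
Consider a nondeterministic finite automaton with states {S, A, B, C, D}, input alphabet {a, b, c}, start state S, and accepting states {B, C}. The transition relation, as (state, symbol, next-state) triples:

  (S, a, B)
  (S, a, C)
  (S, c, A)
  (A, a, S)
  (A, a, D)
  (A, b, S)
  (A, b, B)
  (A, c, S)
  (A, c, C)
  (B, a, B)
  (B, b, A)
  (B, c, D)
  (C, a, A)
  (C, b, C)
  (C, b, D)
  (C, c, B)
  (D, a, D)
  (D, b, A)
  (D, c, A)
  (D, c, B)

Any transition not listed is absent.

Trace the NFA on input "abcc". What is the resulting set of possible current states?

Start in {S}.
Read 'a': {S} → {B, C}.
Read 'b': {B, C} → {A, C, D}.
Read 'c': {A, C, D} → {S, A, B, C}.
Read 'c': {S, A, B, C} → {S, A, B, C, D}.

{S, A, B, C, D}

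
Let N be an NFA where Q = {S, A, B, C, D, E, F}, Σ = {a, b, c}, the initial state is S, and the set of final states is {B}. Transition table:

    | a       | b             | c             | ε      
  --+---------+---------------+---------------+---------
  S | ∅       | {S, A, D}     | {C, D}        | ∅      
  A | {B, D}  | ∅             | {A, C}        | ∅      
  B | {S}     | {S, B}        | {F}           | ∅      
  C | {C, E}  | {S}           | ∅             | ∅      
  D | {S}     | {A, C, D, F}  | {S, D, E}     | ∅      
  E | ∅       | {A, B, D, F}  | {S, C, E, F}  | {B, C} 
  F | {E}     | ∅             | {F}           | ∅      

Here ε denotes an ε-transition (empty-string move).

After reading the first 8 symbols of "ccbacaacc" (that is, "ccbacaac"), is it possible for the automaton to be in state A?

Start in {S}.
Read 'c': {S} → {C, D}.
Read 'c': {C, D} → {S, B, C, D, E}.
Read 'b': {S, B, C, D, E} → {S, A, B, C, D, F}.
Read 'a': {S, A, B, C, D, F} → {S, B, C, D, E}.
Read 'c': {S, B, C, D, E} → {S, B, C, D, E, F}.
Read 'a': {S, B, C, D, E, F} → {S, B, C, E}.
Read 'a': {S, B, C, E} → {S, B, C, E}.
Read 'c': {S, B, C, E} → {S, B, C, D, E, F}.
State A is not in {S, B, C, D, E, F}.

No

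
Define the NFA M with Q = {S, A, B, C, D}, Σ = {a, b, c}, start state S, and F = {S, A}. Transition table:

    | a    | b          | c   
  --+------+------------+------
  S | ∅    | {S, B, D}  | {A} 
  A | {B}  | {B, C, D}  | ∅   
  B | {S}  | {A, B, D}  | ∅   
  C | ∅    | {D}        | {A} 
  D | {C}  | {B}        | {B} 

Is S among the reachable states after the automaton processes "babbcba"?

Start in {S}.
Read 'b': S→{S, B, D}; now {S, B, D}.
Read 'a': S→∅, B→{S}, D→{C}; now {S, C}.
Read 'b': S→{S, B, D}, C→{D}; now {S, B, D}.
Read 'b': S→{S, B, D}, B→{A, B, D}, D→{B}; now {S, A, B, D}.
Read 'c': S→{A}, A→∅, B→∅, D→{B}; now {A, B}.
Read 'b': A→{B, C, D}, B→{A, B, D}; now {A, B, C, D}.
Read 'a': A→{B}, B→{S}, C→∅, D→{C}; now {S, B, C}.
State S is in {S, B, C}.

Yes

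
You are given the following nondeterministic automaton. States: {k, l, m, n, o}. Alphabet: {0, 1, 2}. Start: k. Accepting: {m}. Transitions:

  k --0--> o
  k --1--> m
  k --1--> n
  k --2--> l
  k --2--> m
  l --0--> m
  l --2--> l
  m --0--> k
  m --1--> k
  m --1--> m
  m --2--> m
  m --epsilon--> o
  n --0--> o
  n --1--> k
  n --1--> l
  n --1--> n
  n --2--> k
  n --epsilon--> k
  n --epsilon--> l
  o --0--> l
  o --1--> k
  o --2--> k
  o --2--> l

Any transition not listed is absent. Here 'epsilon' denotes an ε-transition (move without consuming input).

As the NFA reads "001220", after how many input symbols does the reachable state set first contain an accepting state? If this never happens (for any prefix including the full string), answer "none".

none

Start in {k}.
Read '0': k→{o}; now {o}.
Read '0': o→{l}; now {l}.
Read '1': l→∅; now ∅.
The set is empty and remains empty for the remaining 3 symbols.
No reachable set along the way intersects F.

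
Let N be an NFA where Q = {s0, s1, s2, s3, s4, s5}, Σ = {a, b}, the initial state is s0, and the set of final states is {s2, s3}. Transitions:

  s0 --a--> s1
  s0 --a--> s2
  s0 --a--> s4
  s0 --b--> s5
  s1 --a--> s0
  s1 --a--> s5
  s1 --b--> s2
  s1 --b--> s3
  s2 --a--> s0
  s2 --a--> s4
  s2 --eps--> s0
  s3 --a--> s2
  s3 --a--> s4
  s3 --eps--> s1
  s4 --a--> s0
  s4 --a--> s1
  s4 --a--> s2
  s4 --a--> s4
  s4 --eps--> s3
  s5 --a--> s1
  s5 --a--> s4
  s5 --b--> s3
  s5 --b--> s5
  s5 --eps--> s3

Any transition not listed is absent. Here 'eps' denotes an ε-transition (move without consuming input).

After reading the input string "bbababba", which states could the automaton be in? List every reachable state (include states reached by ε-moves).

{s0, s1, s2, s3, s4, s5}

Start in {s0}.
Read 'b': {s0} → {s1, s3, s5}.
Read 'b': {s1, s3, s5} → {s0, s1, s2, s3, s5}.
Read 'a': {s0, s1, s2, s3, s5} → {s0, s1, s2, s3, s4, s5}.
Read 'b': {s0, s1, s2, s3, s4, s5} → {s0, s1, s2, s3, s5}.
Read 'a': {s0, s1, s2, s3, s5} → {s0, s1, s2, s3, s4, s5}.
Read 'b': {s0, s1, s2, s3, s4, s5} → {s0, s1, s2, s3, s5}.
Read 'b': {s0, s1, s2, s3, s5} → {s0, s1, s2, s3, s5}.
Read 'a': {s0, s1, s2, s3, s5} → {s0, s1, s2, s3, s4, s5}.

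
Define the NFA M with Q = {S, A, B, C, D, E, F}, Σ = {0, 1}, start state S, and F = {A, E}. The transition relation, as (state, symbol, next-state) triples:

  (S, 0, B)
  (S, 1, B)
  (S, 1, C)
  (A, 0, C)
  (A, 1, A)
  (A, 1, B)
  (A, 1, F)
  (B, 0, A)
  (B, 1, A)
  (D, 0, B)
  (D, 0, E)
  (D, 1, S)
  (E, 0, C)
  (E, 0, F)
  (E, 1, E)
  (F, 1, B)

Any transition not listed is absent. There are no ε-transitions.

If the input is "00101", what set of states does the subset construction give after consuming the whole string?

{A, B, F}

Start in {S}.
Read '0': S→{B}; now {B}.
Read '0': B→{A}; now {A}.
Read '1': A→{A, B, F}; now {A, B, F}.
Read '0': A→{C}, B→{A}, F→∅; now {A, C}.
Read '1': A→{A, B, F}, C→∅; now {A, B, F}.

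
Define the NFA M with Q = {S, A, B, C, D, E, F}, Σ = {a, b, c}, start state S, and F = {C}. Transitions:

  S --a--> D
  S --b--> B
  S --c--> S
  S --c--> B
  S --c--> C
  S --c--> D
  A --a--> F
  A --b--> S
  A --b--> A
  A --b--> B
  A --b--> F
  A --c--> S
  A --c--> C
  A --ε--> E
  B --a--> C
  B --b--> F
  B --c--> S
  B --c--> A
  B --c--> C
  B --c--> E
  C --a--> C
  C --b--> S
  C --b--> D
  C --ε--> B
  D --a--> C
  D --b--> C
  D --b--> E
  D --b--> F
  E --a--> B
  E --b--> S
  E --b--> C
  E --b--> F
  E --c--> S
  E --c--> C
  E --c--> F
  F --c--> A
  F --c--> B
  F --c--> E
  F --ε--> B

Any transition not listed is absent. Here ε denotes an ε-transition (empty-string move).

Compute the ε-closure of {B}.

Begin with {B}.
No ε-moves leave this set, so the closure equals the set itself.

{B}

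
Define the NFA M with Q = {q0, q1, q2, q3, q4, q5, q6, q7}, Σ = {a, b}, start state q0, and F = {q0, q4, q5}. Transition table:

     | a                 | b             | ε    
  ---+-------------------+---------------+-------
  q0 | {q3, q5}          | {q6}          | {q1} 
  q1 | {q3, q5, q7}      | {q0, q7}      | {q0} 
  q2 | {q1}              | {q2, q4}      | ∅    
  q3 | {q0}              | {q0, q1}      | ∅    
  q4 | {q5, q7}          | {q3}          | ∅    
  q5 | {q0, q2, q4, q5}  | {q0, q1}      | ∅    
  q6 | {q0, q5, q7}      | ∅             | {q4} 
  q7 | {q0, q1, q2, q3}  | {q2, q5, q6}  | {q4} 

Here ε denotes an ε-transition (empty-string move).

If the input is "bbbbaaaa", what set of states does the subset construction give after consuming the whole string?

{q0, q1, q2, q3, q4, q5, q7}

Start: ε-closure({q0}) = {q0, q1}.
Read 'b': q0→{q6}, q1→{q0, q7}; union {q0, q6, q7}; ε-closure = {q0, q1, q4, q6, q7}.
Read 'b': q0→{q6}, q1→{q0, q7}, q4→{q3}, q6→∅, q7→{q2, q5, q6}; union {q0, q2, q3, q5, q6, q7}; ε-closure = {q0, q1, q2, q3, q4, q5, q6, q7}.
Read 'b': q0→{q6}, q1→{q0, q7}, q2→{q2, q4}, q3→{q0, q1}, q4→{q3}, q5→{q0, q1}, q6→∅, q7→{q2, q5, q6}; now {q0, q1, q2, q3, q4, q5, q6, q7}.
Read 'b': q0→{q6}, q1→{q0, q7}, q2→{q2, q4}, q3→{q0, q1}, q4→{q3}, q5→{q0, q1}, q6→∅, q7→{q2, q5, q6}; now {q0, q1, q2, q3, q4, q5, q6, q7}.
Read 'a': q0→{q3, q5}, q1→{q3, q5, q7}, q2→{q1}, q3→{q0}, q4→{q5, q7}, q5→{q0, q2, q4, q5}, q6→{q0, q5, q7}, q7→{q0, q1, q2, q3}; now {q0, q1, q2, q3, q4, q5, q7}.
Read 'a': q0→{q3, q5}, q1→{q3, q5, q7}, q2→{q1}, q3→{q0}, q4→{q5, q7}, q5→{q0, q2, q4, q5}, q7→{q0, q1, q2, q3}; now {q0, q1, q2, q3, q4, q5, q7}.
Read 'a': q0→{q3, q5}, q1→{q3, q5, q7}, q2→{q1}, q3→{q0}, q4→{q5, q7}, q5→{q0, q2, q4, q5}, q7→{q0, q1, q2, q3}; now {q0, q1, q2, q3, q4, q5, q7}.
Read 'a': q0→{q3, q5}, q1→{q3, q5, q7}, q2→{q1}, q3→{q0}, q4→{q5, q7}, q5→{q0, q2, q4, q5}, q7→{q0, q1, q2, q3}; now {q0, q1, q2, q3, q4, q5, q7}.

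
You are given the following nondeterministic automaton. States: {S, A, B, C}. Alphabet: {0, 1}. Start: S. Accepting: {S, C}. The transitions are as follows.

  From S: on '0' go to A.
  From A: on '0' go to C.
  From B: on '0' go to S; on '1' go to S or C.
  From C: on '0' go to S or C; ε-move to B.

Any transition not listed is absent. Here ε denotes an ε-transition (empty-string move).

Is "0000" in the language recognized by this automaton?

Yes

Start in {S}.
Read '0': {S} → {A}.
Read '0': {A} → {B, C}.
Read '0': {B, C} → {S, B, C}.
Read '0': {S, B, C} → {S, A, B, C}.
The final set {S, A, B, C} contains the accepting states S, C.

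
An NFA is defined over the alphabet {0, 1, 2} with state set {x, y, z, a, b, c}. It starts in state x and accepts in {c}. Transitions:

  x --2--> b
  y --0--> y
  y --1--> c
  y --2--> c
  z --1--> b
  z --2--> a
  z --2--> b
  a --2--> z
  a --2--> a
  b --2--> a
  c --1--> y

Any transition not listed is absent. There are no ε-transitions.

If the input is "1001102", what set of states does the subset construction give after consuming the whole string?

∅

Start in {x}.
Read '1': x→∅; now ∅.
The set is empty and remains empty for the remaining 6 symbols.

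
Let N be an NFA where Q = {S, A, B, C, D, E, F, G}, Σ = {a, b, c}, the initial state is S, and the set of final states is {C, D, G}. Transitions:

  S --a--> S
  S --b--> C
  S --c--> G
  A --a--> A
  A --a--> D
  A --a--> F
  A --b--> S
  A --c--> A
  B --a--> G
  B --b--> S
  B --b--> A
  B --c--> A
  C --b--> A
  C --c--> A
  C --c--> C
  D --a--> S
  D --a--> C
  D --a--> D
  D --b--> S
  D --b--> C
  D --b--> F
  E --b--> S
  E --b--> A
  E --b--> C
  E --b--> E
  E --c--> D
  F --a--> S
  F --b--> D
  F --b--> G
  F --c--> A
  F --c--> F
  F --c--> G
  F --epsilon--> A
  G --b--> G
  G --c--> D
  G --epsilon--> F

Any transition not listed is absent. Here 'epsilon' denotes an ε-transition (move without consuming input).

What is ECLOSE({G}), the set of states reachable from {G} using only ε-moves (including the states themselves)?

{A, F, G}

Begin with {G}.
ε-move G → F; add F.
ε-move F → A; add A.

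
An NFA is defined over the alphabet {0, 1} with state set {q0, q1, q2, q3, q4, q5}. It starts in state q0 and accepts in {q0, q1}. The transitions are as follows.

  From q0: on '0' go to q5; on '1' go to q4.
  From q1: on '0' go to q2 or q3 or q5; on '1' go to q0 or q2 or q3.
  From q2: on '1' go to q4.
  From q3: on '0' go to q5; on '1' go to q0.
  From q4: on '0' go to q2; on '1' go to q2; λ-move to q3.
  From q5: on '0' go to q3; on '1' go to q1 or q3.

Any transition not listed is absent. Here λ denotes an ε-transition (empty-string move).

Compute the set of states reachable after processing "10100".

{q3, q5}

Start in {q0}.
Read '1': {q0} → {q3, q4}.
Read '0': {q3, q4} → {q2, q5}.
Read '1': {q2, q5} → {q1, q3, q4}.
Read '0': {q1, q3, q4} → {q2, q3, q5}.
Read '0': {q2, q3, q5} → {q3, q5}.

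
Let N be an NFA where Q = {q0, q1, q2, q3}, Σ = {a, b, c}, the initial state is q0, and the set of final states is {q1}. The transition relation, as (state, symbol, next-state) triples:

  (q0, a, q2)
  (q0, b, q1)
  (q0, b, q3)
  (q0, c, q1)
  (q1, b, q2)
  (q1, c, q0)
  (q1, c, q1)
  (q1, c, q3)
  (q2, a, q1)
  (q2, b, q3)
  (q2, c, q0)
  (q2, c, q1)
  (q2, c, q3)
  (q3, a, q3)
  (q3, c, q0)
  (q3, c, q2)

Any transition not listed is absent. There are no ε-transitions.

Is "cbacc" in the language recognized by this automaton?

Yes

Start in {q0}.
Read 'c': {q0} → {q1}.
Read 'b': {q1} → {q2}.
Read 'a': {q2} → {q1}.
Read 'c': {q1} → {q0, q1, q3}.
Read 'c': {q0, q1, q3} → {q0, q1, q2, q3}.
The final set {q0, q1, q2, q3} contains the accepting state q1.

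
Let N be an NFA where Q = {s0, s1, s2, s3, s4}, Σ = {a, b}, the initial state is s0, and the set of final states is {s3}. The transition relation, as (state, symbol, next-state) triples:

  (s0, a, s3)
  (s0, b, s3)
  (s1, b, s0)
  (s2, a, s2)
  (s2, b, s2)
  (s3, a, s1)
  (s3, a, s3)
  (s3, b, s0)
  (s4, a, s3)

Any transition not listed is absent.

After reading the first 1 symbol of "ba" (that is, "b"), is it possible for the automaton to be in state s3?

Start in {s0}.
Read 'b': {s0} → {s3}.
State s3 is in {s3}.

Yes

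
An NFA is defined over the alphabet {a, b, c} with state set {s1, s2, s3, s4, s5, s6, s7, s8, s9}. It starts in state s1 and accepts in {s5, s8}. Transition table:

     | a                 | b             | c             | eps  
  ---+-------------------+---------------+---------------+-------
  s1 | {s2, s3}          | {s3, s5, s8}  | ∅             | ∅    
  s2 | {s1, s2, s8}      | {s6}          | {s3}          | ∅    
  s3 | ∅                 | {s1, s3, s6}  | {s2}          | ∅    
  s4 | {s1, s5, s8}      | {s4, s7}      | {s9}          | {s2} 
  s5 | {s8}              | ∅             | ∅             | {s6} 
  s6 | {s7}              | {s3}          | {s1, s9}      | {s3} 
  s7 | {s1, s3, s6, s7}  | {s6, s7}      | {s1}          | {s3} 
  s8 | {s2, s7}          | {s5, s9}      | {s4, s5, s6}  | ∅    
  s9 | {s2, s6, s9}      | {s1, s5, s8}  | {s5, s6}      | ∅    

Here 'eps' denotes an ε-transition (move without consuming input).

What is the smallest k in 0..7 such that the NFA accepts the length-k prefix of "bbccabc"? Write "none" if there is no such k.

Start in {s1}.
Read 'b': s1→{s3, s5, s8}; union {s3, s5, s8}; ε-closure = {s3, s5, s6, s8}.
None of the earlier sets intersect F, but {s3, s5, s6, s8} does.

1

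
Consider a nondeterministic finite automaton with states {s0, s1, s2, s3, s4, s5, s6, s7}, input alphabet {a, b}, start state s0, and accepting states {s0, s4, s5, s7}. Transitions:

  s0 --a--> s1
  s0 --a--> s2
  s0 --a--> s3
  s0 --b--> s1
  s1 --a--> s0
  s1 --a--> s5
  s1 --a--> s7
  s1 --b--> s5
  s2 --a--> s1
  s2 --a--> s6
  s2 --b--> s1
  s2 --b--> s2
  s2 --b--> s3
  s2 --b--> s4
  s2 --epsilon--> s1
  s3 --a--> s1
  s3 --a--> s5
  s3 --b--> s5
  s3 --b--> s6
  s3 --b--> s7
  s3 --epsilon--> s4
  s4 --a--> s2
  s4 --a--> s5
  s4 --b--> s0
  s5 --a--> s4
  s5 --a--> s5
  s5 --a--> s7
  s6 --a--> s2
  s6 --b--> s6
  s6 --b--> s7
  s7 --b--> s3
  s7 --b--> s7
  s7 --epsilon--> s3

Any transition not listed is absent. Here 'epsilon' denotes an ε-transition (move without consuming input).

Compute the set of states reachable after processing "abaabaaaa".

Start in {s0}.
Read 'a': {s0} → {s1, s2, s3, s4}.
Read 'b': {s1, s2, s3, s4} → {s0, s1, s2, s3, s4, s5, s6, s7}.
Read 'a': {s0, s1, s2, s3, s4, s5, s6, s7} → {s0, s1, s2, s3, s4, s5, s6, s7}.
Read 'a': {s0, s1, s2, s3, s4, s5, s6, s7} → {s0, s1, s2, s3, s4, s5, s6, s7}.
Read 'b': {s0, s1, s2, s3, s4, s5, s6, s7} → {s0, s1, s2, s3, s4, s5, s6, s7}.
Read 'a': {s0, s1, s2, s3, s4, s5, s6, s7} → {s0, s1, s2, s3, s4, s5, s6, s7}.
Read 'a': {s0, s1, s2, s3, s4, s5, s6, s7} → {s0, s1, s2, s3, s4, s5, s6, s7}.
Read 'a': {s0, s1, s2, s3, s4, s5, s6, s7} → {s0, s1, s2, s3, s4, s5, s6, s7}.
Read 'a': {s0, s1, s2, s3, s4, s5, s6, s7} → {s0, s1, s2, s3, s4, s5, s6, s7}.

{s0, s1, s2, s3, s4, s5, s6, s7}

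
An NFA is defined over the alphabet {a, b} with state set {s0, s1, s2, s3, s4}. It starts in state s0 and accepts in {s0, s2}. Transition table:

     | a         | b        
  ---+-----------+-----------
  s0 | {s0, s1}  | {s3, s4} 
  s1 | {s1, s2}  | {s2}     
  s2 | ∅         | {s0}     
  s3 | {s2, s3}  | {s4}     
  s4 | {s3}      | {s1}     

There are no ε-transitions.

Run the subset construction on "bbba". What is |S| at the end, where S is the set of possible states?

2

Start in {s0}.
Read 'b': {s0} → {s3, s4}.
Read 'b': {s3, s4} → {s1, s4}.
Read 'b': {s1, s4} → {s1, s2}.
Read 'a': {s1, s2} → {s1, s2}.
That set has 2 states.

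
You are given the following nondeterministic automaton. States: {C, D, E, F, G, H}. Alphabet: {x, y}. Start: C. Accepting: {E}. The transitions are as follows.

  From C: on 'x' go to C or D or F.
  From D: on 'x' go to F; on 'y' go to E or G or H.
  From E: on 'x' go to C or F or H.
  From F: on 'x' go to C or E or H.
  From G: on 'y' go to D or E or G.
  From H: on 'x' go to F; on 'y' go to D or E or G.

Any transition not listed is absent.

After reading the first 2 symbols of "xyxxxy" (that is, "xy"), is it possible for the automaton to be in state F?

Start in {C}.
Read 'x': C→{C, D, F}; now {C, D, F}.
Read 'y': C→∅, D→{E, G, H}, F→∅; now {E, G, H}.
State F is not in {E, G, H}.

No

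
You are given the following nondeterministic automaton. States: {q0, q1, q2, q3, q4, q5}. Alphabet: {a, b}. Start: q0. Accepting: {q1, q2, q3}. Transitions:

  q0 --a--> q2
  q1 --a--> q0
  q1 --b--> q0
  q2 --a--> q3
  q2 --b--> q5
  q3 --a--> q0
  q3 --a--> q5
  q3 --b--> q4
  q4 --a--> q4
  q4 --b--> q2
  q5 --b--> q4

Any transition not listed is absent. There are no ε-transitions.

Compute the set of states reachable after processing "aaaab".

{q5}

Start in {q0}.
Read 'a': {q0} → {q2}.
Read 'a': {q2} → {q3}.
Read 'a': {q3} → {q0, q5}.
Read 'a': {q0, q5} → {q2}.
Read 'b': {q2} → {q5}.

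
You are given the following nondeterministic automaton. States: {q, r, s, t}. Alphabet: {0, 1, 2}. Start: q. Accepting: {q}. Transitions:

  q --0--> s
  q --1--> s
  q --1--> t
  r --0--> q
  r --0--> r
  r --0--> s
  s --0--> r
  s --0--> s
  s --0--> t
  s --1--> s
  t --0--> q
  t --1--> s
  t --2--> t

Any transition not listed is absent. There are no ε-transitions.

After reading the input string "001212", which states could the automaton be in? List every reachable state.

∅

Start in {q}.
Read '0': {q} → {s}.
Read '0': {s} → {r, s, t}.
Read '1': {r, s, t} → {s}.
Read '2': {s} → ∅.
The set is empty and remains empty for the remaining 2 symbols.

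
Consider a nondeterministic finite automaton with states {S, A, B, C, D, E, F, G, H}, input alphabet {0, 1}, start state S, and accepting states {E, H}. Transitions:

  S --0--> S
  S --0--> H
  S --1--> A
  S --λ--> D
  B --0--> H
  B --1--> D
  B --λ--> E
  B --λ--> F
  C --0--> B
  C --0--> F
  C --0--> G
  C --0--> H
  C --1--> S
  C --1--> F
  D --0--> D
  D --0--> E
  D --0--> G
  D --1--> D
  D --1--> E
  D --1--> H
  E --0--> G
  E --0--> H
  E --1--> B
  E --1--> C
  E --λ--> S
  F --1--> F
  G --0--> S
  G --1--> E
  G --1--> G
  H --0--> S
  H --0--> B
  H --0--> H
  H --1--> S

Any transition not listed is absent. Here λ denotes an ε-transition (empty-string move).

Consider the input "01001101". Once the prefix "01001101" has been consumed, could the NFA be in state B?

Yes

Start: ε-closure({S}) = {S, D}.
Read '0': {S, D} → {S, D, E, G, H}.
Read '1': {S, D, E, G, H} → {S, A, B, C, D, E, F, G, H}.
Read '0': {S, A, B, C, D, E, F, G, H} → {S, B, D, E, F, G, H}.
Read '0': {S, B, D, E, F, G, H} → {S, B, D, E, F, G, H}.
Read '1': {S, B, D, E, F, G, H} → {S, A, B, C, D, E, F, G, H}.
Read '1': {S, A, B, C, D, E, F, G, H} → {S, A, B, C, D, E, F, G, H}.
Read '0': {S, A, B, C, D, E, F, G, H} → {S, B, D, E, F, G, H}.
Read '1': {S, B, D, E, F, G, H} → {S, A, B, C, D, E, F, G, H}.
State B is in {S, A, B, C, D, E, F, G, H}.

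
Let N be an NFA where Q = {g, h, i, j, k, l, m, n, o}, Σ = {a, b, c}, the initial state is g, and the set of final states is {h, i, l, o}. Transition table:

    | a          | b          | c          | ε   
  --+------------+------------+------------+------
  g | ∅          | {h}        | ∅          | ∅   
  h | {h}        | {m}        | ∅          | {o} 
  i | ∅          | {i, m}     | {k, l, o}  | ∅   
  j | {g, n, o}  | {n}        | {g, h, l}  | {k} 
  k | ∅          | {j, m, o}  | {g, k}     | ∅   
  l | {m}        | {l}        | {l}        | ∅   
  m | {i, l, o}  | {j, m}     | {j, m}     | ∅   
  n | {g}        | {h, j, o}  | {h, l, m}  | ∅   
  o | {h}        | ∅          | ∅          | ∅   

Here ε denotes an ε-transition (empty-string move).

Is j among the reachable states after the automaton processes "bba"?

Start in {g}.
Read 'b': g→{h}; union {h}; ε-closure = {h, o}.
Read 'b': h→{m}, o→∅; now {m}.
Read 'a': m→{i, l, o}; now {i, l, o}.
State j is not in {i, l, o}.

No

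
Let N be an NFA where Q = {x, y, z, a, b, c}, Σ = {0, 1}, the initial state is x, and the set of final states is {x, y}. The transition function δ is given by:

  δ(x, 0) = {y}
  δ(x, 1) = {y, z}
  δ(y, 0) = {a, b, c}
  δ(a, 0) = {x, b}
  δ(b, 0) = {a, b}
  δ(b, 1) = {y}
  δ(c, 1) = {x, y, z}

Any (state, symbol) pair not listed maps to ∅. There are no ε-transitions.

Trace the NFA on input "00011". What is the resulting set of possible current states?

Start in {x}.
Read '0': x→{y}; now {y}.
Read '0': y→{a, b, c}; now {a, b, c}.
Read '0': a→{x, b}, b→{a, b}, c→∅; now {x, a, b}.
Read '1': x→{y, z}, a→∅, b→{y}; now {y, z}.
Read '1': y→∅, z→∅; now ∅.

∅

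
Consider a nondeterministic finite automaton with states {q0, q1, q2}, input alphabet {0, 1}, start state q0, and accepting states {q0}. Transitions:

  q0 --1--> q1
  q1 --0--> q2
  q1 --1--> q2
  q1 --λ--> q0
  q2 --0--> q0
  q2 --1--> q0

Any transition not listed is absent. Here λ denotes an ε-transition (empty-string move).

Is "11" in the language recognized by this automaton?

Yes

Start in {q0}.
Read '1': q0→{q1}; union {q1}; ε-closure = {q0, q1}.
Read '1': q0→{q1}, q1→{q2}; union {q1, q2}; ε-closure = {q0, q1, q2}.
The final set {q0, q1, q2} contains the accepting state q0.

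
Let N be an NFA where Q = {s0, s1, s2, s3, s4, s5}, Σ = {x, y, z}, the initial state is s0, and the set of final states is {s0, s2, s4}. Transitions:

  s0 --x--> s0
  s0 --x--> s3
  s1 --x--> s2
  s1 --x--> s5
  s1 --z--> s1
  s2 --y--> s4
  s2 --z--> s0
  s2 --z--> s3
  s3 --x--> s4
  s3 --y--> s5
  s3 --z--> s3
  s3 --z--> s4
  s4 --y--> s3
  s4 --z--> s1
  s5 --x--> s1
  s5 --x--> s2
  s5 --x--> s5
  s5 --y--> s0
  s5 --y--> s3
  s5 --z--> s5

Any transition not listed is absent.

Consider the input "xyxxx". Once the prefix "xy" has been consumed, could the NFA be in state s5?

Yes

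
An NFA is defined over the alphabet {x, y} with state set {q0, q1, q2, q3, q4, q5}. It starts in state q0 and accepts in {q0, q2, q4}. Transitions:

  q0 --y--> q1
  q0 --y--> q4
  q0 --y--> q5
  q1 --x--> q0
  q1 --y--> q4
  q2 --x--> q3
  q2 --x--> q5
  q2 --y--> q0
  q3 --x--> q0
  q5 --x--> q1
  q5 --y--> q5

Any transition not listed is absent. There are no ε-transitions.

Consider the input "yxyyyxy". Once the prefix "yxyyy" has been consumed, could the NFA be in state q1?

No

Start in {q0}.
Read 'y': {q0} → {q1, q4, q5}.
Read 'x': {q1, q4, q5} → {q0, q1}.
Read 'y': {q0, q1} → {q1, q4, q5}.
Read 'y': {q1, q4, q5} → {q4, q5}.
Read 'y': {q4, q5} → {q5}.
State q1 is not in {q5}.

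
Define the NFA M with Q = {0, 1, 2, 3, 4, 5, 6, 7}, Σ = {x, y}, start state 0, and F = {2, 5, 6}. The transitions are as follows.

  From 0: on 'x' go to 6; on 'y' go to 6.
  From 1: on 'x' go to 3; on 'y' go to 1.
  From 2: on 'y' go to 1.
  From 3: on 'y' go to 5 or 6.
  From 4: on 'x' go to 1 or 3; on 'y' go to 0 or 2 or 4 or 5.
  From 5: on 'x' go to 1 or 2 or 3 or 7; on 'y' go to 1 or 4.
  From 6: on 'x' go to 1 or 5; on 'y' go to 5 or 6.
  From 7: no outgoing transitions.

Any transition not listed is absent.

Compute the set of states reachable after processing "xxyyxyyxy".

Start in {0}.
Read 'x': {0} → {6}.
Read 'x': {6} → {1, 5}.
Read 'y': {1, 5} → {1, 4}.
Read 'y': {1, 4} → {0, 1, 2, 4, 5}.
Read 'x': {0, 1, 2, 4, 5} → {1, 2, 3, 6, 7}.
Read 'y': {1, 2, 3, 6, 7} → {1, 5, 6}.
Read 'y': {1, 5, 6} → {1, 4, 5, 6}.
Read 'x': {1, 4, 5, 6} → {1, 2, 3, 5, 7}.
Read 'y': {1, 2, 3, 5, 7} → {1, 4, 5, 6}.

{1, 4, 5, 6}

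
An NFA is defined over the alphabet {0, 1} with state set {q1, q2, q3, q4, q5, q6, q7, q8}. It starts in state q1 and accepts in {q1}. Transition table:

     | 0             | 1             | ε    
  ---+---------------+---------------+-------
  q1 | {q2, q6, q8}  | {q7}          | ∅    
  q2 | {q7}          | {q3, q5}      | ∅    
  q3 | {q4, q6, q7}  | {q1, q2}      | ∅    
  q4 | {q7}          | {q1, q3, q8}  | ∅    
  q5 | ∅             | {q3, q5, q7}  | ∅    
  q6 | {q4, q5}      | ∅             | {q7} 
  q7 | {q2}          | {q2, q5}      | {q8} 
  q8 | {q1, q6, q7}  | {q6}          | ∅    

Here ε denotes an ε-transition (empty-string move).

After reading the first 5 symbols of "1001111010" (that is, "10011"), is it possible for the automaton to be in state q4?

No

Start in {q1}.
Read '1': {q1} → {q7, q8}.
Read '0': {q7, q8} → {q1, q2, q6, q7, q8}.
Read '0': {q1, q2, q6, q7, q8} → {q1, q2, q4, q5, q6, q7, q8}.
Read '1': {q1, q2, q4, q5, q6, q7, q8} → {q1, q2, q3, q5, q6, q7, q8}.
Read '1': {q1, q2, q3, q5, q6, q7, q8} → {q1, q2, q3, q5, q6, q7, q8}.
State q4 is not in {q1, q2, q3, q5, q6, q7, q8}.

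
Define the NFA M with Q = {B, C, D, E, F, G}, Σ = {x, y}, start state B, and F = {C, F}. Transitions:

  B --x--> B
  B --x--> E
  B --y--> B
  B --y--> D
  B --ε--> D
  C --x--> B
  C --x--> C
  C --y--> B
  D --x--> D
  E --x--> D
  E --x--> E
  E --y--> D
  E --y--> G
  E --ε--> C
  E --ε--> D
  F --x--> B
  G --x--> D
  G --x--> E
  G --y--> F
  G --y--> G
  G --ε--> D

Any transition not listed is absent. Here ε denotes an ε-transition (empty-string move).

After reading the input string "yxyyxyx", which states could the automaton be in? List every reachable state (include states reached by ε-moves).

Start: ε-closure({B}) = {B, D}.
Read 'y': {B, D} → {B, D}.
Read 'x': {B, D} → {B, C, D, E}.
Read 'y': {B, C, D, E} → {B, D, G}.
Read 'y': {B, D, G} → {B, D, F, G}.
Read 'x': {B, D, F, G} → {B, C, D, E}.
Read 'y': {B, C, D, E} → {B, D, G}.
Read 'x': {B, D, G} → {B, C, D, E}.

{B, C, D, E}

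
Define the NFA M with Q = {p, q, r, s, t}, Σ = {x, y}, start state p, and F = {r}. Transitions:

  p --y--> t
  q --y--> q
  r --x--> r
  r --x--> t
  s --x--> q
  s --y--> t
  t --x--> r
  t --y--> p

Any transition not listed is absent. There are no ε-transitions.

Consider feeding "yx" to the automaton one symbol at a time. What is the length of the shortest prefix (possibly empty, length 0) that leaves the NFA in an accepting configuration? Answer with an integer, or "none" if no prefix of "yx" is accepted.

2

Start in {p}.
Read 'y': p→{t}; now {t}.
Read 'x': t→{r}; now {r}.
None of the earlier sets intersect F, but {r} does.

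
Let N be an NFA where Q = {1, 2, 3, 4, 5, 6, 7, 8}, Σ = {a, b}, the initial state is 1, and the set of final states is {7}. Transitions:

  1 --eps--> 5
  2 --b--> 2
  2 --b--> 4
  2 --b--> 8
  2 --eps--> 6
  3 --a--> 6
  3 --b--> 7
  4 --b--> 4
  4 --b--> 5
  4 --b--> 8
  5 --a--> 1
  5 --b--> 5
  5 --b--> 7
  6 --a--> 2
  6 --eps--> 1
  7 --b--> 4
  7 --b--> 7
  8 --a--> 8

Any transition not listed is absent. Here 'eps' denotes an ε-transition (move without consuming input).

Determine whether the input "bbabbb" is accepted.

Yes

Start: ε-closure({1}) = {1, 5}.
Read 'b': 1→∅, 5→{5, 7}; now {5, 7}.
Read 'b': 5→{5, 7}, 7→{4, 7}; now {4, 5, 7}.
Read 'a': 4→∅, 5→{1}, 7→∅; union {1}; ε-closure = {1, 5}.
Read 'b': 1→∅, 5→{5, 7}; now {5, 7}.
Read 'b': 5→{5, 7}, 7→{4, 7}; now {4, 5, 7}.
Read 'b': 4→{4, 5, 8}, 5→{5, 7}, 7→{4, 7}; now {4, 5, 7, 8}.
The final set {4, 5, 7, 8} contains the accepting state 7.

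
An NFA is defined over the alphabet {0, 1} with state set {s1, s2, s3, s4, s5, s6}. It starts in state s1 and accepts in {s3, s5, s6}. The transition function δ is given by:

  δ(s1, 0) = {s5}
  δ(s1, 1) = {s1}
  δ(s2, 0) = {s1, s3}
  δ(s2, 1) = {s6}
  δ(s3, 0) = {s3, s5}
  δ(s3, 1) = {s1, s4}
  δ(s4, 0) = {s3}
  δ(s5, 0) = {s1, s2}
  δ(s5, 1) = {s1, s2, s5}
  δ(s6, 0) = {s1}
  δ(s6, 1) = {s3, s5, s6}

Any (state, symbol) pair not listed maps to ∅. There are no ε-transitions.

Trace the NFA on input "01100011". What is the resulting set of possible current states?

{s1, s2, s3, s5, s6}

Start in {s1}.
Read '0': {s1} → {s5}.
Read '1': {s5} → {s1, s2, s5}.
Read '1': {s1, s2, s5} → {s1, s2, s5, s6}.
Read '0': {s1, s2, s5, s6} → {s1, s2, s3, s5}.
Read '0': {s1, s2, s3, s5} → {s1, s2, s3, s5}.
Read '0': {s1, s2, s3, s5} → {s1, s2, s3, s5}.
Read '1': {s1, s2, s3, s5} → {s1, s2, s4, s5, s6}.
Read '1': {s1, s2, s4, s5, s6} → {s1, s2, s3, s5, s6}.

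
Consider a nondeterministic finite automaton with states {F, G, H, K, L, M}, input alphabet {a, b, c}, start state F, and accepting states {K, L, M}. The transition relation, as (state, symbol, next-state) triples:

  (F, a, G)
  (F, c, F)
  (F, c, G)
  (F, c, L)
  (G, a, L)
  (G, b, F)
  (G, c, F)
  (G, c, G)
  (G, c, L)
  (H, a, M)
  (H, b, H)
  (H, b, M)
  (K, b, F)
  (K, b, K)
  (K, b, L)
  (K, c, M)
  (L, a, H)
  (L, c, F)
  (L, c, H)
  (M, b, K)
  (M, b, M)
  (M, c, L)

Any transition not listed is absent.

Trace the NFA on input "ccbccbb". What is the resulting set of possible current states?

Start in {F}.
Read 'c': {F} → {F, G, L}.
Read 'c': {F, G, L} → {F, G, H, L}.
Read 'b': {F, G, H, L} → {F, H, M}.
Read 'c': {F, H, M} → {F, G, L}.
Read 'c': {F, G, L} → {F, G, H, L}.
Read 'b': {F, G, H, L} → {F, H, M}.
Read 'b': {F, H, M} → {H, K, M}.

{H, K, M}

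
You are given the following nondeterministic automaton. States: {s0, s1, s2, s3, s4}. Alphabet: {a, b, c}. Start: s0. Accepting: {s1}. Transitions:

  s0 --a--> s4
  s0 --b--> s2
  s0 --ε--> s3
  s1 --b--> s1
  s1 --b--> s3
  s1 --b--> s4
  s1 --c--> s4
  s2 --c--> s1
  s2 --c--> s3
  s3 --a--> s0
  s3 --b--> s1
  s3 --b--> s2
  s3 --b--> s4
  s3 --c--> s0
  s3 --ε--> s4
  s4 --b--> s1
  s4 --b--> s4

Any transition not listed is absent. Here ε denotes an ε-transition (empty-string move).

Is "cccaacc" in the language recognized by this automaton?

No

Start: ε-closure({s0}) = {s0, s3, s4}.
Read 'c': {s0, s3, s4} → {s0, s3, s4}.
Read 'c': {s0, s3, s4} → {s0, s3, s4}.
Read 'c': {s0, s3, s4} → {s0, s3, s4}.
Read 'a': {s0, s3, s4} → {s0, s3, s4}.
Read 'a': {s0, s3, s4} → {s0, s3, s4}.
Read 'c': {s0, s3, s4} → {s0, s3, s4}.
Read 'c': {s0, s3, s4} → {s0, s3, s4}.
The final set {s0, s3, s4} contains no accepting state.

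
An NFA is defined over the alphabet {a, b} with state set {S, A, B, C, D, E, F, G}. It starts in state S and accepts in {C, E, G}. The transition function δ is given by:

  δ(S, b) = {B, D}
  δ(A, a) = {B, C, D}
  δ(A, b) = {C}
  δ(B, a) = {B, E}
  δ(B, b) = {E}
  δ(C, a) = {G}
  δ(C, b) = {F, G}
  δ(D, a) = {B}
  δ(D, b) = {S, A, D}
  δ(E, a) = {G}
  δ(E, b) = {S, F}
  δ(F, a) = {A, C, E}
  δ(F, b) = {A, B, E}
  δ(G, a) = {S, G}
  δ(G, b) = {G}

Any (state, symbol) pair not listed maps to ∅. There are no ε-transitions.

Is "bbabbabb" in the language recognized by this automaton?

Start in {S}.
Read 'b': S→{B, D}; now {B, D}.
Read 'b': B→{E}, D→{S, A, D}; now {S, A, D, E}.
Read 'a': S→∅, A→{B, C, D}, D→{B}, E→{G}; now {B, C, D, G}.
Read 'b': B→{E}, C→{F, G}, D→{S, A, D}, G→{G}; now {S, A, D, E, F, G}.
Read 'b': S→{B, D}, A→{C}, D→{S, A, D}, E→{S, F}, F→{A, B, E}, G→{G}; now {S, A, B, C, D, E, F, G}.
Read 'a': S→∅, A→{B, C, D}, B→{B, E}, C→{G}, D→{B}, E→{G}, F→{A, C, E}, G→{S, G}; now {S, A, B, C, D, E, G}.
Read 'b': S→{B, D}, A→{C}, B→{E}, C→{F, G}, D→{S, A, D}, E→{S, F}, G→{G}; now {S, A, B, C, D, E, F, G}.
Read 'b': S→{B, D}, A→{C}, B→{E}, C→{F, G}, D→{S, A, D}, E→{S, F}, F→{A, B, E}, G→{G}; now {S, A, B, C, D, E, F, G}.
The final set {S, A, B, C, D, E, F, G} contains the accepting states C, E, G.

Yes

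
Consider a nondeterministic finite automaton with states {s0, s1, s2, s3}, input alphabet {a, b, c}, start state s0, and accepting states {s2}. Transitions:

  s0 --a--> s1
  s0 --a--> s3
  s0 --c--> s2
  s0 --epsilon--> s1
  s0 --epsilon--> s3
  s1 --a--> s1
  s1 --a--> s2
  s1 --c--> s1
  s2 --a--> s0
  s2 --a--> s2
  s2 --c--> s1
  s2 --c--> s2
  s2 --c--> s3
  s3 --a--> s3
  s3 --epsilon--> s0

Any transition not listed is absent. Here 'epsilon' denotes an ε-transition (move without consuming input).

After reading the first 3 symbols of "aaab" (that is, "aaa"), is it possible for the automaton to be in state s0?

Yes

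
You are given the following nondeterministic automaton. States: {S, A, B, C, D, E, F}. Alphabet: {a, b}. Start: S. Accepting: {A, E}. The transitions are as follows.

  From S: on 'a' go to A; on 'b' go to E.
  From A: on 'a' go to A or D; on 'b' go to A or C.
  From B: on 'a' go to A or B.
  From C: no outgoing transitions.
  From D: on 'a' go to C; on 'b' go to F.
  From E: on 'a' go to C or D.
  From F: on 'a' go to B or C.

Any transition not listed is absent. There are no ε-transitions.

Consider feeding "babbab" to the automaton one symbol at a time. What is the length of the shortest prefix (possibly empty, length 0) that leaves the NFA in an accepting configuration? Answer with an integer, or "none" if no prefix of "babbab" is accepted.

1

Start in {S}.
Read 'b': S→{E}; now {E}.
None of the earlier sets intersect F, but {E} does.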